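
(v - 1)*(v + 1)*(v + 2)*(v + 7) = v^4 + 9*v^3 + 13*v^2 - 9*v - 14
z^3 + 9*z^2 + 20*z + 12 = (z + 1)*(z + 2)*(z + 6)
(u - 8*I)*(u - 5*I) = u^2 - 13*I*u - 40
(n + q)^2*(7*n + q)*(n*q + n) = 7*n^4*q + 7*n^4 + 15*n^3*q^2 + 15*n^3*q + 9*n^2*q^3 + 9*n^2*q^2 + n*q^4 + n*q^3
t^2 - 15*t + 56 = (t - 8)*(t - 7)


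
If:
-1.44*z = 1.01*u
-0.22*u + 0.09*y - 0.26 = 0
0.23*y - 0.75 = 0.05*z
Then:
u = 0.14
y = 3.24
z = -0.10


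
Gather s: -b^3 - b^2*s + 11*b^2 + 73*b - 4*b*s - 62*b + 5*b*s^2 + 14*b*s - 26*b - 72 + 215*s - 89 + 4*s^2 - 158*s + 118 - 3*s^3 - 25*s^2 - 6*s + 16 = -b^3 + 11*b^2 - 15*b - 3*s^3 + s^2*(5*b - 21) + s*(-b^2 + 10*b + 51) - 27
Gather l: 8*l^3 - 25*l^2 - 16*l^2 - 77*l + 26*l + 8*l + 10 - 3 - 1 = 8*l^3 - 41*l^2 - 43*l + 6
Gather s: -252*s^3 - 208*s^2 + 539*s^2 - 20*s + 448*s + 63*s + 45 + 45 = -252*s^3 + 331*s^2 + 491*s + 90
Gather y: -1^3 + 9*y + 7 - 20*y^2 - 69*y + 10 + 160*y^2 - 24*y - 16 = 140*y^2 - 84*y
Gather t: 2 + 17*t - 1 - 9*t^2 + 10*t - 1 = -9*t^2 + 27*t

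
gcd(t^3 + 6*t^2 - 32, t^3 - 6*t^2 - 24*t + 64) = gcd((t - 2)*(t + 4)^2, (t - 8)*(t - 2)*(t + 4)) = t^2 + 2*t - 8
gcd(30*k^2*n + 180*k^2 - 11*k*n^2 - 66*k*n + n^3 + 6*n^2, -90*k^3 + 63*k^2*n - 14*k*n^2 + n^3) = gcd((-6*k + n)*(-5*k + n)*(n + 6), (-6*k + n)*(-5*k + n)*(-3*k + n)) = 30*k^2 - 11*k*n + n^2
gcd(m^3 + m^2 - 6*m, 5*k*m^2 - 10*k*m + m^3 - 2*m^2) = m^2 - 2*m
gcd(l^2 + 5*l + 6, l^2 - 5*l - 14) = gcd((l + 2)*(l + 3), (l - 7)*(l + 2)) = l + 2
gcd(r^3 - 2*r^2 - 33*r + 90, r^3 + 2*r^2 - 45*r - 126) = r + 6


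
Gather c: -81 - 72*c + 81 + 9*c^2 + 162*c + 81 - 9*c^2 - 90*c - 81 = 0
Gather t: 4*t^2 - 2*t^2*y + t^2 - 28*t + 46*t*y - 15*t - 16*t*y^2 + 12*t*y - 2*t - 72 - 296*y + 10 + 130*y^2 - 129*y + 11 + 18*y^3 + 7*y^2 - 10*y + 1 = t^2*(5 - 2*y) + t*(-16*y^2 + 58*y - 45) + 18*y^3 + 137*y^2 - 435*y - 50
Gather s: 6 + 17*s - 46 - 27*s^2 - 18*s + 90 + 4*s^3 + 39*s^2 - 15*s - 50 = 4*s^3 + 12*s^2 - 16*s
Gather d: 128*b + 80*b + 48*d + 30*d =208*b + 78*d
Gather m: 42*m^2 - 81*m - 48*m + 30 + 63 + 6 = 42*m^2 - 129*m + 99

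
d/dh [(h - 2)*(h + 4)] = 2*h + 2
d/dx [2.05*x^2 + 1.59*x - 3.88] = 4.1*x + 1.59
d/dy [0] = 0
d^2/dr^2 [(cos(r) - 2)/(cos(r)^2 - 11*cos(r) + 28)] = (-9*(1 - cos(2*r))^2*cos(r)/4 - 3*(1 - cos(2*r))^2/4 - 251*cos(r)/2 - 154*cos(2*r) + 24*cos(3*r) + cos(5*r)/2 + 93)/((cos(r) - 7)^3*(cos(r) - 4)^3)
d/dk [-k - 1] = -1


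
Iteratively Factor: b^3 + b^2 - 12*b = (b - 3)*(b^2 + 4*b) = b*(b - 3)*(b + 4)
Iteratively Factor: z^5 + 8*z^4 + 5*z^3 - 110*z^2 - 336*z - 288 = (z + 3)*(z^4 + 5*z^3 - 10*z^2 - 80*z - 96) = (z - 4)*(z + 3)*(z^3 + 9*z^2 + 26*z + 24) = (z - 4)*(z + 3)^2*(z^2 + 6*z + 8) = (z - 4)*(z + 3)^2*(z + 4)*(z + 2)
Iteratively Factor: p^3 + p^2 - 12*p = (p + 4)*(p^2 - 3*p) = p*(p + 4)*(p - 3)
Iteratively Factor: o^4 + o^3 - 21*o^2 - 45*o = (o + 3)*(o^3 - 2*o^2 - 15*o) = (o + 3)^2*(o^2 - 5*o) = o*(o + 3)^2*(o - 5)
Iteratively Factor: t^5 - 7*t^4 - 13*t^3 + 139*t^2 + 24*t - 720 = (t + 3)*(t^4 - 10*t^3 + 17*t^2 + 88*t - 240) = (t - 5)*(t + 3)*(t^3 - 5*t^2 - 8*t + 48) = (t - 5)*(t - 4)*(t + 3)*(t^2 - t - 12) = (t - 5)*(t - 4)^2*(t + 3)*(t + 3)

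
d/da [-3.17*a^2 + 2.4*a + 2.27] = 2.4 - 6.34*a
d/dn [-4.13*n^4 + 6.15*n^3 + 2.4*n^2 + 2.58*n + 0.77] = -16.52*n^3 + 18.45*n^2 + 4.8*n + 2.58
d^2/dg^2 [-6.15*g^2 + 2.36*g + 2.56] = -12.3000000000000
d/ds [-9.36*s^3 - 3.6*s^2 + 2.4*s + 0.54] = -28.08*s^2 - 7.2*s + 2.4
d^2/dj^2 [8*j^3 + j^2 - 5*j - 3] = 48*j + 2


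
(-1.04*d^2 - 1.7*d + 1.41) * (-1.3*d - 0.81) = 1.352*d^3 + 3.0524*d^2 - 0.456*d - 1.1421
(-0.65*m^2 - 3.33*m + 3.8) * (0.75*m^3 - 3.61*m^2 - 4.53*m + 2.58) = -0.4875*m^5 - 0.151*m^4 + 17.8158*m^3 - 0.310099999999997*m^2 - 25.8054*m + 9.804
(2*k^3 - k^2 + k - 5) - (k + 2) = 2*k^3 - k^2 - 7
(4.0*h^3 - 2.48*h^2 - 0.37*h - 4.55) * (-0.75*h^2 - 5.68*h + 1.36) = -3.0*h^5 - 20.86*h^4 + 19.8039*h^3 + 2.1413*h^2 + 25.3408*h - 6.188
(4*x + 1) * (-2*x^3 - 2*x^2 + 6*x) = -8*x^4 - 10*x^3 + 22*x^2 + 6*x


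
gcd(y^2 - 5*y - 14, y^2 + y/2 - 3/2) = 1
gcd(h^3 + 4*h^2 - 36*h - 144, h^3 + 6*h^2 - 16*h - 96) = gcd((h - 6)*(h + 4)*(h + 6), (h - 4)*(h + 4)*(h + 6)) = h^2 + 10*h + 24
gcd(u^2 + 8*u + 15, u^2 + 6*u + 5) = u + 5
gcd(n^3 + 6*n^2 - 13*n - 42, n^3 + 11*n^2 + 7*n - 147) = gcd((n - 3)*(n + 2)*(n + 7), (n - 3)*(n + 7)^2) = n^2 + 4*n - 21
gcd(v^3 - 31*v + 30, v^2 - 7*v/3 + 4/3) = v - 1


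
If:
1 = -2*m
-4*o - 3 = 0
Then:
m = -1/2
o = -3/4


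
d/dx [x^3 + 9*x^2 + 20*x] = 3*x^2 + 18*x + 20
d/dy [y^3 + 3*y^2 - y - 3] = 3*y^2 + 6*y - 1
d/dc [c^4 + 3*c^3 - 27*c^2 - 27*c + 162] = 4*c^3 + 9*c^2 - 54*c - 27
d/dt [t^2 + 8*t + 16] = 2*t + 8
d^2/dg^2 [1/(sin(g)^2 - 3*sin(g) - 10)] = (-4*sin(g)^4 + 9*sin(g)^3 - 43*sin(g)^2 + 12*sin(g) + 38)/((sin(g) - 5)^3*(sin(g) + 2)^3)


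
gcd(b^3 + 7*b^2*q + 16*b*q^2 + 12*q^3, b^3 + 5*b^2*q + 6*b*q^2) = b^2 + 5*b*q + 6*q^2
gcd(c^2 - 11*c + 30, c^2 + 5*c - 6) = 1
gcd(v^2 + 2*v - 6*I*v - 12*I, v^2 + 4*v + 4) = v + 2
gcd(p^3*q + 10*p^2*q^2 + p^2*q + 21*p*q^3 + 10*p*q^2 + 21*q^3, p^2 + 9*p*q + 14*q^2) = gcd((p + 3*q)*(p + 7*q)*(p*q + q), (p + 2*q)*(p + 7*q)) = p + 7*q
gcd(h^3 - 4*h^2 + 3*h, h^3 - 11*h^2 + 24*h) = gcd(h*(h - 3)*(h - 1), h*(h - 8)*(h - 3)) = h^2 - 3*h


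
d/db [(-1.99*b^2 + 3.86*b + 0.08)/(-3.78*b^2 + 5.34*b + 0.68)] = (3.96420000000001*b^2 - 2.1016*b + 2.1976)/(14.2884*b^4 - 40.3704*b^3 + 23.3748*b^2 + 7.2624*b + 0.4624)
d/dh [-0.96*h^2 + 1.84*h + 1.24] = 1.84 - 1.92*h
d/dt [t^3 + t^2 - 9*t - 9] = 3*t^2 + 2*t - 9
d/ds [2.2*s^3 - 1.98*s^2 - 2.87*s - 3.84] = 6.6*s^2 - 3.96*s - 2.87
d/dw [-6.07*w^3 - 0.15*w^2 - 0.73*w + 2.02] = -18.21*w^2 - 0.3*w - 0.73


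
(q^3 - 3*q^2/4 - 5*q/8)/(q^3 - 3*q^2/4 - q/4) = (-8*q^2 + 6*q + 5)/(2*(-4*q^2 + 3*q + 1))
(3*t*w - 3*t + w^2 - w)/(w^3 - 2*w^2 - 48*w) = (-3*t*w + 3*t - w^2 + w)/(w*(-w^2 + 2*w + 48))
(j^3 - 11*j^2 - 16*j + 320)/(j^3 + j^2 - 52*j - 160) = (j - 8)/(j + 4)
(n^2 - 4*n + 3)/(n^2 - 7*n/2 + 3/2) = 2*(n - 1)/(2*n - 1)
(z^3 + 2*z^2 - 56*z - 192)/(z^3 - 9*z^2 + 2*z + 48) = (z^2 + 10*z + 24)/(z^2 - z - 6)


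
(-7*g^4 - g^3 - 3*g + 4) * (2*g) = -14*g^5 - 2*g^4 - 6*g^2 + 8*g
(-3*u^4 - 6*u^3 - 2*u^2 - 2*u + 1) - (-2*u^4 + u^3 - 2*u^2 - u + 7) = -u^4 - 7*u^3 - u - 6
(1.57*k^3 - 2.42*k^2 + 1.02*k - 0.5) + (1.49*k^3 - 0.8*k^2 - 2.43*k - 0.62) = 3.06*k^3 - 3.22*k^2 - 1.41*k - 1.12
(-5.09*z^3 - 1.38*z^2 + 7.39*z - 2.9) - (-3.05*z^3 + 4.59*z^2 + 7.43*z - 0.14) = -2.04*z^3 - 5.97*z^2 - 0.04*z - 2.76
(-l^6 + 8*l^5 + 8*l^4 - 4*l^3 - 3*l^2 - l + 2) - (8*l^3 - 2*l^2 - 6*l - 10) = -l^6 + 8*l^5 + 8*l^4 - 12*l^3 - l^2 + 5*l + 12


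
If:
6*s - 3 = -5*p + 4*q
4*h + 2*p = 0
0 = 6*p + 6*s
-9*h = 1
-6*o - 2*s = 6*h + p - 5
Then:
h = -1/9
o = 53/54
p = 2/9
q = -29/36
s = -2/9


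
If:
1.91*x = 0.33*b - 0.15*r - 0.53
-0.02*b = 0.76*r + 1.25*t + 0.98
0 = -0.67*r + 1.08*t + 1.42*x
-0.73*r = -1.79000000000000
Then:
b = 20.90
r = 2.45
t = -2.61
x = 3.14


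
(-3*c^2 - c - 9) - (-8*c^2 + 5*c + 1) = 5*c^2 - 6*c - 10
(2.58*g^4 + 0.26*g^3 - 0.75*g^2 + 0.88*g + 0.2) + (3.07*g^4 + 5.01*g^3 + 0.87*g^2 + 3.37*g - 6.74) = 5.65*g^4 + 5.27*g^3 + 0.12*g^2 + 4.25*g - 6.54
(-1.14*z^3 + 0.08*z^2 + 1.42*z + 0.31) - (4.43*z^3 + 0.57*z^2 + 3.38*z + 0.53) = -5.57*z^3 - 0.49*z^2 - 1.96*z - 0.22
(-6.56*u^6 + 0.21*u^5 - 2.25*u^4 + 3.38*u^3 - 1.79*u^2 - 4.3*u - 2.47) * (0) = 0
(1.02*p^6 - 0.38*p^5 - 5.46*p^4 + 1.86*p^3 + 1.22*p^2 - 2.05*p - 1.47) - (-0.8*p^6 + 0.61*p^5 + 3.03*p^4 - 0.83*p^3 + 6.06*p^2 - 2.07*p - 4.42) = 1.82*p^6 - 0.99*p^5 - 8.49*p^4 + 2.69*p^3 - 4.84*p^2 + 0.02*p + 2.95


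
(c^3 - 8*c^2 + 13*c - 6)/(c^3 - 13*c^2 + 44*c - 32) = (c^2 - 7*c + 6)/(c^2 - 12*c + 32)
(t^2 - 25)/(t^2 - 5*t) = (t + 5)/t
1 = 1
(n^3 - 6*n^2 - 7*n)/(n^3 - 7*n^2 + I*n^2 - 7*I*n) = (n + 1)/(n + I)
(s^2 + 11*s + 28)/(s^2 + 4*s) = (s + 7)/s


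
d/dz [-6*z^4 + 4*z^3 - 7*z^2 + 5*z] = -24*z^3 + 12*z^2 - 14*z + 5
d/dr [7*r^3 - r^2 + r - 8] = 21*r^2 - 2*r + 1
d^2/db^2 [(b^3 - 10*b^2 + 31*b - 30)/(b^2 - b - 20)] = 84/(b^3 + 12*b^2 + 48*b + 64)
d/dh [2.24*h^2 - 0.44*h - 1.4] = 4.48*h - 0.44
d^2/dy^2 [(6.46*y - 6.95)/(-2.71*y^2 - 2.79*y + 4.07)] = (-(5.42*y + 2.79)*(6.46*y - 6.95)*(10.84*y + 5.58) + (105.0396*y - 1.6222)*(2.71*y^2 + 2.79*y - 4.07))/(2.71*y^2 + 2.79*y - 4.07)^3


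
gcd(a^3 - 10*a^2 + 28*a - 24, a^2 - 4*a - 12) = a - 6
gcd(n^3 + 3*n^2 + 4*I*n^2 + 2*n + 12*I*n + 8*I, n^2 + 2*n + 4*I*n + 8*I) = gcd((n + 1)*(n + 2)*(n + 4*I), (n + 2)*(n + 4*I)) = n^2 + n*(2 + 4*I) + 8*I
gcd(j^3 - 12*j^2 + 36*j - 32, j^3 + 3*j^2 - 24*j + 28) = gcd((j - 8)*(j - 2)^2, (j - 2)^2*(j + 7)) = j^2 - 4*j + 4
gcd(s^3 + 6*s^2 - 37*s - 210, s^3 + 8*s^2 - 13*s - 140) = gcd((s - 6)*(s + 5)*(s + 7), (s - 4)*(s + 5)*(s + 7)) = s^2 + 12*s + 35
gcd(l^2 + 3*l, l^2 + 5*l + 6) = l + 3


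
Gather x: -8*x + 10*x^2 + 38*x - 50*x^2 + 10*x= -40*x^2 + 40*x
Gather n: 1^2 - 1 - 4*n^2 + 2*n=-4*n^2 + 2*n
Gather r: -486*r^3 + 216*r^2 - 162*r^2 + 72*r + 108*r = -486*r^3 + 54*r^2 + 180*r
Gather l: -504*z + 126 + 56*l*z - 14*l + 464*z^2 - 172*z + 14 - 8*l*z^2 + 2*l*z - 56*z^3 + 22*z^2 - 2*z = l*(-8*z^2 + 58*z - 14) - 56*z^3 + 486*z^2 - 678*z + 140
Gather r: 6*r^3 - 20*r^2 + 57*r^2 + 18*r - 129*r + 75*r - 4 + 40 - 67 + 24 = 6*r^3 + 37*r^2 - 36*r - 7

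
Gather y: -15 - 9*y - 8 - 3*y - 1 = -12*y - 24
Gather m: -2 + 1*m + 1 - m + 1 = 0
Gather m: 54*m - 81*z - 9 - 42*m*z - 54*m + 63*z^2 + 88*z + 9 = -42*m*z + 63*z^2 + 7*z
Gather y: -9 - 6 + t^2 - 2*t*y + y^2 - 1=t^2 - 2*t*y + y^2 - 16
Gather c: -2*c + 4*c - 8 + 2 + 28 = 2*c + 22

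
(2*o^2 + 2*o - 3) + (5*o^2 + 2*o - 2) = 7*o^2 + 4*o - 5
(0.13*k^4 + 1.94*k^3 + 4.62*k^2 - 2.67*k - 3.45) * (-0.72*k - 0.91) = -0.0936*k^5 - 1.5151*k^4 - 5.0918*k^3 - 2.2818*k^2 + 4.9137*k + 3.1395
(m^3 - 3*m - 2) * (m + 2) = m^4 + 2*m^3 - 3*m^2 - 8*m - 4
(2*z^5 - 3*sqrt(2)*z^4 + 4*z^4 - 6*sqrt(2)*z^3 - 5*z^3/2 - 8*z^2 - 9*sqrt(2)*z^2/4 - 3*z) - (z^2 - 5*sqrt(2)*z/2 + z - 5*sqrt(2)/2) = 2*z^5 - 3*sqrt(2)*z^4 + 4*z^4 - 6*sqrt(2)*z^3 - 5*z^3/2 - 9*z^2 - 9*sqrt(2)*z^2/4 - 4*z + 5*sqrt(2)*z/2 + 5*sqrt(2)/2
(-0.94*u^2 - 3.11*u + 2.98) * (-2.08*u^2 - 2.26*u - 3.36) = 1.9552*u^4 + 8.5932*u^3 + 3.9886*u^2 + 3.7148*u - 10.0128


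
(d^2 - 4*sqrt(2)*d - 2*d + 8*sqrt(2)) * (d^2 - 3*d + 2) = d^4 - 4*sqrt(2)*d^3 - 5*d^3 + 8*d^2 + 20*sqrt(2)*d^2 - 32*sqrt(2)*d - 4*d + 16*sqrt(2)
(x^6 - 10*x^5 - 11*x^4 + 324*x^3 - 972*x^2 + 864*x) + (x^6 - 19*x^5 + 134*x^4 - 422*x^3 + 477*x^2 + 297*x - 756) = 2*x^6 - 29*x^5 + 123*x^4 - 98*x^3 - 495*x^2 + 1161*x - 756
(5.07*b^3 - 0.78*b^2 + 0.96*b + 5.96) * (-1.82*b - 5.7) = -9.2274*b^4 - 27.4794*b^3 + 2.6988*b^2 - 16.3192*b - 33.972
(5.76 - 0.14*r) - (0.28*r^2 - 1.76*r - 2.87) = -0.28*r^2 + 1.62*r + 8.63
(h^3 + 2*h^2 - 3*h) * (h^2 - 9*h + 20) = h^5 - 7*h^4 - h^3 + 67*h^2 - 60*h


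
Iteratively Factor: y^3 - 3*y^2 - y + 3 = (y - 1)*(y^2 - 2*y - 3) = (y - 3)*(y - 1)*(y + 1)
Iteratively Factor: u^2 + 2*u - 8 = (u + 4)*(u - 2)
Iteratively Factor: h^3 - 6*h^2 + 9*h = (h - 3)*(h^2 - 3*h) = (h - 3)^2*(h)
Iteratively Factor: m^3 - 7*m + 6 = (m + 3)*(m^2 - 3*m + 2) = (m - 2)*(m + 3)*(m - 1)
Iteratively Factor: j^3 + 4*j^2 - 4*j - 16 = (j + 2)*(j^2 + 2*j - 8) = (j + 2)*(j + 4)*(j - 2)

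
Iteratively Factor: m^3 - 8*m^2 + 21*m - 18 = (m - 3)*(m^2 - 5*m + 6) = (m - 3)^2*(m - 2)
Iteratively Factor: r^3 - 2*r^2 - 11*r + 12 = (r - 4)*(r^2 + 2*r - 3) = (r - 4)*(r + 3)*(r - 1)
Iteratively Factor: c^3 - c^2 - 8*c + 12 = (c + 3)*(c^2 - 4*c + 4) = (c - 2)*(c + 3)*(c - 2)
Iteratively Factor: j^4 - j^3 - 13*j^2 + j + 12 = (j - 4)*(j^3 + 3*j^2 - j - 3) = (j - 4)*(j + 3)*(j^2 - 1) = (j - 4)*(j - 1)*(j + 3)*(j + 1)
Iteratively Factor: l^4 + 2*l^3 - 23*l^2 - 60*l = (l + 4)*(l^3 - 2*l^2 - 15*l) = l*(l + 4)*(l^2 - 2*l - 15) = l*(l + 3)*(l + 4)*(l - 5)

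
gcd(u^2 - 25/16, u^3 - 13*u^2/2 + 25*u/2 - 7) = 1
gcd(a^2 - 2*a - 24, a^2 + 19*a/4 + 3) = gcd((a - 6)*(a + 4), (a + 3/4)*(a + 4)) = a + 4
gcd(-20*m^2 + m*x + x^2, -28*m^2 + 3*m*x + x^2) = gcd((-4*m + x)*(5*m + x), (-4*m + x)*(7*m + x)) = -4*m + x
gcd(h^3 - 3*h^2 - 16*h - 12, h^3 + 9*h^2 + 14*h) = h + 2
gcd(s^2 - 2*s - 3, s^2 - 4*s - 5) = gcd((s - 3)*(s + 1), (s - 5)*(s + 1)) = s + 1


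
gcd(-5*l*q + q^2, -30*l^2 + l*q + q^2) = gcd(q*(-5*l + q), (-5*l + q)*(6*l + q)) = -5*l + q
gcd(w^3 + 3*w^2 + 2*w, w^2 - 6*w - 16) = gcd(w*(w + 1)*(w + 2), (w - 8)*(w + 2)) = w + 2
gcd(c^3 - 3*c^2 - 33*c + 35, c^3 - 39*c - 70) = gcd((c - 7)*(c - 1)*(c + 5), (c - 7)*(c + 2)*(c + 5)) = c^2 - 2*c - 35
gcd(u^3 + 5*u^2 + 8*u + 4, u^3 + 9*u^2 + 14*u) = u + 2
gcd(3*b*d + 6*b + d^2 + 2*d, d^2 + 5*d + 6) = d + 2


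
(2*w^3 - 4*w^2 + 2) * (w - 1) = 2*w^4 - 6*w^3 + 4*w^2 + 2*w - 2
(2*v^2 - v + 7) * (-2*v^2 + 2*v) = -4*v^4 + 6*v^3 - 16*v^2 + 14*v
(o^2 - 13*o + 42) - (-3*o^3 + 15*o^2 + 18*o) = 3*o^3 - 14*o^2 - 31*o + 42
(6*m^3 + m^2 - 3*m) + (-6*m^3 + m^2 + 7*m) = 2*m^2 + 4*m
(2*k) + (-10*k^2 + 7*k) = -10*k^2 + 9*k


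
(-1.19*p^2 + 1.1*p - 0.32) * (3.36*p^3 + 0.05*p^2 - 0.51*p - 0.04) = -3.9984*p^5 + 3.6365*p^4 - 0.4133*p^3 - 0.5294*p^2 + 0.1192*p + 0.0128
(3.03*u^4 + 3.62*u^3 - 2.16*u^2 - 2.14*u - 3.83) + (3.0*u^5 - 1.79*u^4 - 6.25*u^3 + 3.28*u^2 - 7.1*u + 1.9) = 3.0*u^5 + 1.24*u^4 - 2.63*u^3 + 1.12*u^2 - 9.24*u - 1.93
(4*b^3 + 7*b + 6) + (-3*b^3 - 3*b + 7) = b^3 + 4*b + 13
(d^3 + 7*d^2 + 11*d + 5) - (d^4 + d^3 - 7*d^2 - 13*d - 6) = -d^4 + 14*d^2 + 24*d + 11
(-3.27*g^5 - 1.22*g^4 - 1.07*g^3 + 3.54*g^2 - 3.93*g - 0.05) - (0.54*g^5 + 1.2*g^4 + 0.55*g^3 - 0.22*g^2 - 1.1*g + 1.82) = -3.81*g^5 - 2.42*g^4 - 1.62*g^3 + 3.76*g^2 - 2.83*g - 1.87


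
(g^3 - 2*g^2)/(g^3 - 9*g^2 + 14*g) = g/(g - 7)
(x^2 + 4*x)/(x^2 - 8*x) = (x + 4)/(x - 8)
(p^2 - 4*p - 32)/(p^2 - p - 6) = (-p^2 + 4*p + 32)/(-p^2 + p + 6)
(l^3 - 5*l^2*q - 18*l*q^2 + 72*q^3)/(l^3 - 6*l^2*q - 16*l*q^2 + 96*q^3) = (-l + 3*q)/(-l + 4*q)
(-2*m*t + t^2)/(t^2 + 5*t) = (-2*m + t)/(t + 5)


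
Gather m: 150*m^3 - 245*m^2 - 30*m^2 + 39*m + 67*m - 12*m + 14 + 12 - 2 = 150*m^3 - 275*m^2 + 94*m + 24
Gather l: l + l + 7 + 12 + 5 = 2*l + 24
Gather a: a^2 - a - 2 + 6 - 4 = a^2 - a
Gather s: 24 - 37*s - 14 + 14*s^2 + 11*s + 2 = 14*s^2 - 26*s + 12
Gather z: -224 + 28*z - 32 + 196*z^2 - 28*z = 196*z^2 - 256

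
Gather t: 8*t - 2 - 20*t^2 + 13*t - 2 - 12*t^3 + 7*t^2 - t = -12*t^3 - 13*t^2 + 20*t - 4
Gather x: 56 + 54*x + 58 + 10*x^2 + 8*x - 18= 10*x^2 + 62*x + 96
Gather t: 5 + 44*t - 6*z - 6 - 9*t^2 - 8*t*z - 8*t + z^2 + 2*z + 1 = -9*t^2 + t*(36 - 8*z) + z^2 - 4*z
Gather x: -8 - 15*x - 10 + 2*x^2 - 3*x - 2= 2*x^2 - 18*x - 20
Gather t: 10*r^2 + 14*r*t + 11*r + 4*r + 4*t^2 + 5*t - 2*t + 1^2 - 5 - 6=10*r^2 + 15*r + 4*t^2 + t*(14*r + 3) - 10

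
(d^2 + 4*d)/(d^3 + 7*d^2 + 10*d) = (d + 4)/(d^2 + 7*d + 10)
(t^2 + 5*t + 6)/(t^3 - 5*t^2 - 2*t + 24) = (t + 3)/(t^2 - 7*t + 12)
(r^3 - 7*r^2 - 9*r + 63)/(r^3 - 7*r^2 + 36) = (r^2 - 4*r - 21)/(r^2 - 4*r - 12)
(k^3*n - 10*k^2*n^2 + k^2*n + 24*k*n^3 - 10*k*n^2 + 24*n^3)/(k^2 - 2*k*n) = n*(k^3 - 10*k^2*n + k^2 + 24*k*n^2 - 10*k*n + 24*n^2)/(k*(k - 2*n))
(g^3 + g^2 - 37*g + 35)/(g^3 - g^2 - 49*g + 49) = (g - 5)/(g - 7)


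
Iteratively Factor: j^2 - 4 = (j - 2)*(j + 2)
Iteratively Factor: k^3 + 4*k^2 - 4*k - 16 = (k + 2)*(k^2 + 2*k - 8) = (k - 2)*(k + 2)*(k + 4)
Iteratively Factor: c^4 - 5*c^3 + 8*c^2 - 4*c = (c - 1)*(c^3 - 4*c^2 + 4*c) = c*(c - 1)*(c^2 - 4*c + 4) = c*(c - 2)*(c - 1)*(c - 2)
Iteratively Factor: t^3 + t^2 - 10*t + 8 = (t + 4)*(t^2 - 3*t + 2) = (t - 1)*(t + 4)*(t - 2)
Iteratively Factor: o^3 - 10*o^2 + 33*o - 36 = (o - 4)*(o^2 - 6*o + 9) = (o - 4)*(o - 3)*(o - 3)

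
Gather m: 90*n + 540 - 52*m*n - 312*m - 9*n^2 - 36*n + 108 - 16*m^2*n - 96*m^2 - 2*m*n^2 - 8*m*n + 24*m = m^2*(-16*n - 96) + m*(-2*n^2 - 60*n - 288) - 9*n^2 + 54*n + 648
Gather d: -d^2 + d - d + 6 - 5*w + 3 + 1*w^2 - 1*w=-d^2 + w^2 - 6*w + 9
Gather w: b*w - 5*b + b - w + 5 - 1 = -4*b + w*(b - 1) + 4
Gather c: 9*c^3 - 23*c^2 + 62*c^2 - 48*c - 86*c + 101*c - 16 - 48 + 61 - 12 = 9*c^3 + 39*c^2 - 33*c - 15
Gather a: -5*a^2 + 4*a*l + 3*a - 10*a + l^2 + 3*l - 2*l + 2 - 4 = -5*a^2 + a*(4*l - 7) + l^2 + l - 2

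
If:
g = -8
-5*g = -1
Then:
No Solution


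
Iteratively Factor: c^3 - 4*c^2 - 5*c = (c)*(c^2 - 4*c - 5) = c*(c + 1)*(c - 5)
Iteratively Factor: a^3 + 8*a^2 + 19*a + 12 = (a + 3)*(a^2 + 5*a + 4) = (a + 1)*(a + 3)*(a + 4)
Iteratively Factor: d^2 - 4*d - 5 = (d + 1)*(d - 5)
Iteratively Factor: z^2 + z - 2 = (z - 1)*(z + 2)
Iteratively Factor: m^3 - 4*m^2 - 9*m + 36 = (m - 3)*(m^2 - m - 12) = (m - 4)*(m - 3)*(m + 3)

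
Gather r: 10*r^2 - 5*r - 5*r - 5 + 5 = 10*r^2 - 10*r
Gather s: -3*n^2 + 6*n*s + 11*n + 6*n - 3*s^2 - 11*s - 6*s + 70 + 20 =-3*n^2 + 17*n - 3*s^2 + s*(6*n - 17) + 90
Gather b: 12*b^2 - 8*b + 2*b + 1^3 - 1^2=12*b^2 - 6*b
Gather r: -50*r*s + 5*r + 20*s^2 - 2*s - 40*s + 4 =r*(5 - 50*s) + 20*s^2 - 42*s + 4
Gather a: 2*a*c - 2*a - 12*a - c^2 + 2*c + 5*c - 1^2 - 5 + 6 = a*(2*c - 14) - c^2 + 7*c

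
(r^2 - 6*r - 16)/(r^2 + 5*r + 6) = (r - 8)/(r + 3)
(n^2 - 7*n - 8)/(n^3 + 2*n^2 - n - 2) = (n - 8)/(n^2 + n - 2)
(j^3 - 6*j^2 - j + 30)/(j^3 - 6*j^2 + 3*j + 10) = (j^2 - j - 6)/(j^2 - j - 2)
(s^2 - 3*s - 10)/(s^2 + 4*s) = (s^2 - 3*s - 10)/(s*(s + 4))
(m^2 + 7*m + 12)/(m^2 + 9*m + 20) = (m + 3)/(m + 5)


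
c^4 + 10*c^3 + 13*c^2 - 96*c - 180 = (c - 3)*(c + 2)*(c + 5)*(c + 6)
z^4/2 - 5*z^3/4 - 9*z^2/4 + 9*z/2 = z*(z/2 + 1)*(z - 3)*(z - 3/2)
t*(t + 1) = t^2 + t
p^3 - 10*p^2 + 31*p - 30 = (p - 5)*(p - 3)*(p - 2)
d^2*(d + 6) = d^3 + 6*d^2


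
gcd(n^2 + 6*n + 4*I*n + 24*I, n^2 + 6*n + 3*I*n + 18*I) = n + 6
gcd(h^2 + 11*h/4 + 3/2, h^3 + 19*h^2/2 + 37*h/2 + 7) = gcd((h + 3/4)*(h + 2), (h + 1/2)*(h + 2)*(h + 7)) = h + 2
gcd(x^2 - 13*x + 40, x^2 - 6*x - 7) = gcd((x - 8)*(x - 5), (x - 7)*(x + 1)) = 1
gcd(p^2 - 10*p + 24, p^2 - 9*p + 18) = p - 6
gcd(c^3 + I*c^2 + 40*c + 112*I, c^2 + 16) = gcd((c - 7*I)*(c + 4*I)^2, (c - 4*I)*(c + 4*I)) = c + 4*I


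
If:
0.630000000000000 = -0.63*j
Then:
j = -1.00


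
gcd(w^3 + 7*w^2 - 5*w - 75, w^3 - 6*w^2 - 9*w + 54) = w - 3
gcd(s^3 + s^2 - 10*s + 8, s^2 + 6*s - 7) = s - 1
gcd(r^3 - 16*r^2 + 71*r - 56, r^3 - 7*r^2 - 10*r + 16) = r^2 - 9*r + 8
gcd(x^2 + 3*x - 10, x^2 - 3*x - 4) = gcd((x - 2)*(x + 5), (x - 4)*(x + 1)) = 1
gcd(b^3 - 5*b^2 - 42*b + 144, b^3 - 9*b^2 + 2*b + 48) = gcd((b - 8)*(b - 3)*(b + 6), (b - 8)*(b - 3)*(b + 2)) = b^2 - 11*b + 24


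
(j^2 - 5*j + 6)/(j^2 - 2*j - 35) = (-j^2 + 5*j - 6)/(-j^2 + 2*j + 35)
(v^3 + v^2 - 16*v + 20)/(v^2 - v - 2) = (v^2 + 3*v - 10)/(v + 1)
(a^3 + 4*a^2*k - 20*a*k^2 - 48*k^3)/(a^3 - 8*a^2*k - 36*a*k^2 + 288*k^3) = (a^2 - 2*a*k - 8*k^2)/(a^2 - 14*a*k + 48*k^2)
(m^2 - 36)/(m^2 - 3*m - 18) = (m + 6)/(m + 3)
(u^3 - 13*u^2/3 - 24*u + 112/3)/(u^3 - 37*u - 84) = (u - 4/3)/(u + 3)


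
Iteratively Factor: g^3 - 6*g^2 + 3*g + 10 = (g - 2)*(g^2 - 4*g - 5) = (g - 2)*(g + 1)*(g - 5)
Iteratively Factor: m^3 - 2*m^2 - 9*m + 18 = (m + 3)*(m^2 - 5*m + 6) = (m - 2)*(m + 3)*(m - 3)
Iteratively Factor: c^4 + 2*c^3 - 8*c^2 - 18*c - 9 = (c + 1)*(c^3 + c^2 - 9*c - 9) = (c - 3)*(c + 1)*(c^2 + 4*c + 3) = (c - 3)*(c + 1)^2*(c + 3)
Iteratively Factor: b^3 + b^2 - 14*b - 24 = (b + 3)*(b^2 - 2*b - 8) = (b - 4)*(b + 3)*(b + 2)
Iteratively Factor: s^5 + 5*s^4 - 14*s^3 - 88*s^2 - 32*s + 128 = (s + 4)*(s^4 + s^3 - 18*s^2 - 16*s + 32) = (s + 2)*(s + 4)*(s^3 - s^2 - 16*s + 16) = (s + 2)*(s + 4)^2*(s^2 - 5*s + 4) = (s - 1)*(s + 2)*(s + 4)^2*(s - 4)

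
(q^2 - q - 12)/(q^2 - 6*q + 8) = (q + 3)/(q - 2)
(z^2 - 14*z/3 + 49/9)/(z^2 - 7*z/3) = (z - 7/3)/z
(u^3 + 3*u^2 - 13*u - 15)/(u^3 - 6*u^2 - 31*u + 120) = (u + 1)/(u - 8)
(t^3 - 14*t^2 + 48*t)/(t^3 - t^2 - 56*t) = (t - 6)/(t + 7)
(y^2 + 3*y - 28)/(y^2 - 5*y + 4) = (y + 7)/(y - 1)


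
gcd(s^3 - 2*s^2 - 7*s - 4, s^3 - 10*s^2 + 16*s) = 1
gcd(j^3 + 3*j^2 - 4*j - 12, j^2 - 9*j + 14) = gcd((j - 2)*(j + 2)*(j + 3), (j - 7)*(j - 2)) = j - 2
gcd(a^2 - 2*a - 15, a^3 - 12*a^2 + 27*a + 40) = a - 5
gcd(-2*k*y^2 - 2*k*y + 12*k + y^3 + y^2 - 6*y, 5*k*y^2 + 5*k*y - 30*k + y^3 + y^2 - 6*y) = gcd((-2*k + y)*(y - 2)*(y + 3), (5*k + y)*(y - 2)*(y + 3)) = y^2 + y - 6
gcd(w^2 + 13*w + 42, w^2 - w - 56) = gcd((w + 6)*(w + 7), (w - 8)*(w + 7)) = w + 7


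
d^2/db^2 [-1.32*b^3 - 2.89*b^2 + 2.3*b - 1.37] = -7.92*b - 5.78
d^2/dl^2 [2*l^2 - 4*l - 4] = 4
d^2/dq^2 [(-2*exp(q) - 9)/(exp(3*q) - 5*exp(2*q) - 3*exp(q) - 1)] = (-8*exp(6*q) - 51*exp(5*q) + 421*exp(4*q) - 842*exp(3*q) - 426*exp(2*q) + 105*exp(q) + 25)*exp(q)/(exp(9*q) - 15*exp(8*q) + 66*exp(7*q) - 38*exp(6*q) - 168*exp(5*q) - 192*exp(4*q) - 114*exp(3*q) - 42*exp(2*q) - 9*exp(q) - 1)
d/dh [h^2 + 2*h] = 2*h + 2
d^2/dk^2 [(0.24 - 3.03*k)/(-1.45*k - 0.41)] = (1.77635683940025e-15*k - 4.61187)/(1.45*k + 0.41)^3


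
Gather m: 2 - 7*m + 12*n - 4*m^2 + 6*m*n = -4*m^2 + m*(6*n - 7) + 12*n + 2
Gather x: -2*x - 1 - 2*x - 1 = -4*x - 2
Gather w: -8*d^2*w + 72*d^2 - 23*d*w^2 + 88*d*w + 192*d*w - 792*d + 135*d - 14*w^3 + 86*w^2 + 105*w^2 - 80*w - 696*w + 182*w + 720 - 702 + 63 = 72*d^2 - 657*d - 14*w^3 + w^2*(191 - 23*d) + w*(-8*d^2 + 280*d - 594) + 81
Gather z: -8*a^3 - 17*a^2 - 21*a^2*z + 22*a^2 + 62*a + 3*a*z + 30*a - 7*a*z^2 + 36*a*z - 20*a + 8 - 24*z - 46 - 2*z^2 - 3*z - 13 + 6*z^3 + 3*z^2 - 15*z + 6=-8*a^3 + 5*a^2 + 72*a + 6*z^3 + z^2*(1 - 7*a) + z*(-21*a^2 + 39*a - 42) - 45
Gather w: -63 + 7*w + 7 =7*w - 56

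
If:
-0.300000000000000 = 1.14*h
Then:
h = -0.26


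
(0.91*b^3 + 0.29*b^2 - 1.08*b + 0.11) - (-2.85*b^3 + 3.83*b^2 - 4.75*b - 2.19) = 3.76*b^3 - 3.54*b^2 + 3.67*b + 2.3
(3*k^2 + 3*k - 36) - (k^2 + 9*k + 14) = 2*k^2 - 6*k - 50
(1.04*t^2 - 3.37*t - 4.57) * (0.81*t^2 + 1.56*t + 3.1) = 0.8424*t^4 - 1.1073*t^3 - 5.7349*t^2 - 17.5762*t - 14.167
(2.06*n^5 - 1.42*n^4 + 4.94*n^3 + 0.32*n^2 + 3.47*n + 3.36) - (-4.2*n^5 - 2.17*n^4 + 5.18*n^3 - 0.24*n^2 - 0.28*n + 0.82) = 6.26*n^5 + 0.75*n^4 - 0.239999999999999*n^3 + 0.56*n^2 + 3.75*n + 2.54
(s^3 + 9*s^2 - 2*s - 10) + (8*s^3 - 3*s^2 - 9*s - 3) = 9*s^3 + 6*s^2 - 11*s - 13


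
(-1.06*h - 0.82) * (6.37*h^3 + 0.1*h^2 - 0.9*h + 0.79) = -6.7522*h^4 - 5.3294*h^3 + 0.872*h^2 - 0.0994*h - 0.6478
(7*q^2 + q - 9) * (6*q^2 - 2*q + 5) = 42*q^4 - 8*q^3 - 21*q^2 + 23*q - 45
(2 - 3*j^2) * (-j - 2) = 3*j^3 + 6*j^2 - 2*j - 4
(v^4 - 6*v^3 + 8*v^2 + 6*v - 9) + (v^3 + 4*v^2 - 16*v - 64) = v^4 - 5*v^3 + 12*v^2 - 10*v - 73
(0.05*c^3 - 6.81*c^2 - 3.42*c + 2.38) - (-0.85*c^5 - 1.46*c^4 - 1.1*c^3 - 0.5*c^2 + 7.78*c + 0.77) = 0.85*c^5 + 1.46*c^4 + 1.15*c^3 - 6.31*c^2 - 11.2*c + 1.61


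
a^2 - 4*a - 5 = (a - 5)*(a + 1)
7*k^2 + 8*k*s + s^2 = (k + s)*(7*k + s)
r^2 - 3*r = r*(r - 3)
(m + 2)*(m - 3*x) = m^2 - 3*m*x + 2*m - 6*x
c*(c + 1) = c^2 + c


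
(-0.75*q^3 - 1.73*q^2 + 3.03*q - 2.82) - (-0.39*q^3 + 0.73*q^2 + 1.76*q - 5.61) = -0.36*q^3 - 2.46*q^2 + 1.27*q + 2.79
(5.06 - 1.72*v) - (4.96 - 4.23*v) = 2.51*v + 0.0999999999999996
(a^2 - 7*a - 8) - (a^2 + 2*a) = -9*a - 8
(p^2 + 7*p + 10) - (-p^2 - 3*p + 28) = 2*p^2 + 10*p - 18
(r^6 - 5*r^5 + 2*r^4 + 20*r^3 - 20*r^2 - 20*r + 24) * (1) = r^6 - 5*r^5 + 2*r^4 + 20*r^3 - 20*r^2 - 20*r + 24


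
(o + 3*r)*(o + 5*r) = o^2 + 8*o*r + 15*r^2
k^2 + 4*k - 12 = (k - 2)*(k + 6)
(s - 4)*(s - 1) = s^2 - 5*s + 4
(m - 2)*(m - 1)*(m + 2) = m^3 - m^2 - 4*m + 4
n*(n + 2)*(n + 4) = n^3 + 6*n^2 + 8*n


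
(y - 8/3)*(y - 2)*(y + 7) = y^3 + 7*y^2/3 - 82*y/3 + 112/3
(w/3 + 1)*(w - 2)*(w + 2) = w^3/3 + w^2 - 4*w/3 - 4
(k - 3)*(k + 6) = k^2 + 3*k - 18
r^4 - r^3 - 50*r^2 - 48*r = r*(r - 8)*(r + 1)*(r + 6)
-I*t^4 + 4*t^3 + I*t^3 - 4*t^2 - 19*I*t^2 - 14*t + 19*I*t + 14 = (t - 2*I)*(t - I)*(t + 7*I)*(-I*t + I)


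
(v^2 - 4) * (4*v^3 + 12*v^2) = 4*v^5 + 12*v^4 - 16*v^3 - 48*v^2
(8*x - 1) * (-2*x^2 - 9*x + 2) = -16*x^3 - 70*x^2 + 25*x - 2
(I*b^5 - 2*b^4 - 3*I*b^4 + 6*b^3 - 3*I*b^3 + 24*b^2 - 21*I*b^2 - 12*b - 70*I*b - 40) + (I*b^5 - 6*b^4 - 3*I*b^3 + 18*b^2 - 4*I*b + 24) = 2*I*b^5 - 8*b^4 - 3*I*b^4 + 6*b^3 - 6*I*b^3 + 42*b^2 - 21*I*b^2 - 12*b - 74*I*b - 16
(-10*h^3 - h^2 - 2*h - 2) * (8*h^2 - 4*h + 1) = -80*h^5 + 32*h^4 - 22*h^3 - 9*h^2 + 6*h - 2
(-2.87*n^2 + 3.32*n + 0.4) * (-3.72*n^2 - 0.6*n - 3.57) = 10.6764*n^4 - 10.6284*n^3 + 6.7659*n^2 - 12.0924*n - 1.428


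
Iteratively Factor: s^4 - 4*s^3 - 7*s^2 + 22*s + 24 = (s + 2)*(s^3 - 6*s^2 + 5*s + 12) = (s + 1)*(s + 2)*(s^2 - 7*s + 12) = (s - 4)*(s + 1)*(s + 2)*(s - 3)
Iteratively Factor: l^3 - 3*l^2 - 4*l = (l)*(l^2 - 3*l - 4) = l*(l - 4)*(l + 1)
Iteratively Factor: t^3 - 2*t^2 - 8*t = (t + 2)*(t^2 - 4*t) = (t - 4)*(t + 2)*(t)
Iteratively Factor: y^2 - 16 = (y + 4)*(y - 4)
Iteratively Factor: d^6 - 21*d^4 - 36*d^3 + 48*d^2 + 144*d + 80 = (d + 1)*(d^5 - d^4 - 20*d^3 - 16*d^2 + 64*d + 80) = (d - 2)*(d + 1)*(d^4 + d^3 - 18*d^2 - 52*d - 40) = (d - 2)*(d + 1)*(d + 2)*(d^3 - d^2 - 16*d - 20) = (d - 2)*(d + 1)*(d + 2)^2*(d^2 - 3*d - 10) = (d - 5)*(d - 2)*(d + 1)*(d + 2)^2*(d + 2)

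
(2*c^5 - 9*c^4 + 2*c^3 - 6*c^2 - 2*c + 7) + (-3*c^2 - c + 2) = 2*c^5 - 9*c^4 + 2*c^3 - 9*c^2 - 3*c + 9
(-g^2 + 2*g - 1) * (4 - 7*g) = 7*g^3 - 18*g^2 + 15*g - 4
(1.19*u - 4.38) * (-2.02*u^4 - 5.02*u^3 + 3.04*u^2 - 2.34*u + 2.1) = -2.4038*u^5 + 2.8738*u^4 + 25.6052*u^3 - 16.0998*u^2 + 12.7482*u - 9.198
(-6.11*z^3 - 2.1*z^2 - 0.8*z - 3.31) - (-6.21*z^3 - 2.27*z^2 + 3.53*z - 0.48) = 0.0999999999999996*z^3 + 0.17*z^2 - 4.33*z - 2.83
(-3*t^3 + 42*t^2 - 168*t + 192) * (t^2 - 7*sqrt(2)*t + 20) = -3*t^5 + 21*sqrt(2)*t^4 + 42*t^4 - 294*sqrt(2)*t^3 - 228*t^3 + 1032*t^2 + 1176*sqrt(2)*t^2 - 3360*t - 1344*sqrt(2)*t + 3840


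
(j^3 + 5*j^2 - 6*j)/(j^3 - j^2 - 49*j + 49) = j*(j + 6)/(j^2 - 49)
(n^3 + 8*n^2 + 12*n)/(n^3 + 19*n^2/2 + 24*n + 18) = 2*n/(2*n + 3)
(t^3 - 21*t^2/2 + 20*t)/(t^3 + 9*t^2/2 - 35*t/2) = (t - 8)/(t + 7)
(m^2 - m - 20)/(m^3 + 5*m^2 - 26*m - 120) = 1/(m + 6)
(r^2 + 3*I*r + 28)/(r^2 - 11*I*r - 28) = (r + 7*I)/(r - 7*I)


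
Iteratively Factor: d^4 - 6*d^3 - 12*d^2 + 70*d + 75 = (d + 3)*(d^3 - 9*d^2 + 15*d + 25) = (d + 1)*(d + 3)*(d^2 - 10*d + 25) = (d - 5)*(d + 1)*(d + 3)*(d - 5)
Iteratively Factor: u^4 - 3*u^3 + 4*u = (u)*(u^3 - 3*u^2 + 4) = u*(u - 2)*(u^2 - u - 2) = u*(u - 2)^2*(u + 1)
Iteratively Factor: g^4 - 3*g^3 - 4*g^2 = (g)*(g^3 - 3*g^2 - 4*g) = g*(g - 4)*(g^2 + g) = g^2*(g - 4)*(g + 1)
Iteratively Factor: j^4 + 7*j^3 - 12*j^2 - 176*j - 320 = (j + 4)*(j^3 + 3*j^2 - 24*j - 80) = (j - 5)*(j + 4)*(j^2 + 8*j + 16) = (j - 5)*(j + 4)^2*(j + 4)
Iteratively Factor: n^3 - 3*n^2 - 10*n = (n)*(n^2 - 3*n - 10) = n*(n + 2)*(n - 5)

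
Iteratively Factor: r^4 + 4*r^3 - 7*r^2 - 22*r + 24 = (r - 2)*(r^3 + 6*r^2 + 5*r - 12) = (r - 2)*(r - 1)*(r^2 + 7*r + 12) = (r - 2)*(r - 1)*(r + 3)*(r + 4)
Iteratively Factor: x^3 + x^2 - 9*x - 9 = (x + 3)*(x^2 - 2*x - 3) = (x - 3)*(x + 3)*(x + 1)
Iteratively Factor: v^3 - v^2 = (v)*(v^2 - v) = v^2*(v - 1)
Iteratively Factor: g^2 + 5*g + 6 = (g + 3)*(g + 2)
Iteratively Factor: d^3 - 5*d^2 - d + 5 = (d + 1)*(d^2 - 6*d + 5) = (d - 1)*(d + 1)*(d - 5)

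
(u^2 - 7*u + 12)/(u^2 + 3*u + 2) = (u^2 - 7*u + 12)/(u^2 + 3*u + 2)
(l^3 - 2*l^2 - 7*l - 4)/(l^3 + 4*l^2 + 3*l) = (l^2 - 3*l - 4)/(l*(l + 3))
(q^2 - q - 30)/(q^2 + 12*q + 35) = (q - 6)/(q + 7)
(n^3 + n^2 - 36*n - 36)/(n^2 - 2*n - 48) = (n^2 - 5*n - 6)/(n - 8)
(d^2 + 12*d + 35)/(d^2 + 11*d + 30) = (d + 7)/(d + 6)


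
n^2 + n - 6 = (n - 2)*(n + 3)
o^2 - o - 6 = (o - 3)*(o + 2)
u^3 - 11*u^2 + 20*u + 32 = (u - 8)*(u - 4)*(u + 1)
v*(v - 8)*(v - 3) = v^3 - 11*v^2 + 24*v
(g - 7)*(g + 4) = g^2 - 3*g - 28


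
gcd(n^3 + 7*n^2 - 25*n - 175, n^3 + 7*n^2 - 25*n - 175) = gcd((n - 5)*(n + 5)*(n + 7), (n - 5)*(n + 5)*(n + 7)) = n^3 + 7*n^2 - 25*n - 175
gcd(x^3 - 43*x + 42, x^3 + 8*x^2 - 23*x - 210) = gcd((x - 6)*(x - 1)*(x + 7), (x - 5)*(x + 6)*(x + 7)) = x + 7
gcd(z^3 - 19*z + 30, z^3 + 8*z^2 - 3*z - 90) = z^2 + 2*z - 15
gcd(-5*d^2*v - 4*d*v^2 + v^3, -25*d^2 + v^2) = -5*d + v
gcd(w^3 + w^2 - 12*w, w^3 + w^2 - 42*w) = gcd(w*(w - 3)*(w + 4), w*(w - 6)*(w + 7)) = w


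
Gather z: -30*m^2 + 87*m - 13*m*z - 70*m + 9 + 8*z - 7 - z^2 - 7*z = -30*m^2 + 17*m - z^2 + z*(1 - 13*m) + 2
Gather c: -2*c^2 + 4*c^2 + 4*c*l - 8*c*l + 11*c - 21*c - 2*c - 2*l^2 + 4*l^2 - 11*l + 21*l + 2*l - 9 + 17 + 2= 2*c^2 + c*(-4*l - 12) + 2*l^2 + 12*l + 10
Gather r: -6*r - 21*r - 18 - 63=-27*r - 81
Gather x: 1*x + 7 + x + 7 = 2*x + 14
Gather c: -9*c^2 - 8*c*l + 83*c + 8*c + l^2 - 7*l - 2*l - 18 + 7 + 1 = -9*c^2 + c*(91 - 8*l) + l^2 - 9*l - 10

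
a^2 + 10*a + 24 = (a + 4)*(a + 6)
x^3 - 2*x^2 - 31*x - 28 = (x - 7)*(x + 1)*(x + 4)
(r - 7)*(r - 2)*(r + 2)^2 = r^4 - 5*r^3 - 18*r^2 + 20*r + 56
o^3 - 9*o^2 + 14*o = o*(o - 7)*(o - 2)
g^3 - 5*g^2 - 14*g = g*(g - 7)*(g + 2)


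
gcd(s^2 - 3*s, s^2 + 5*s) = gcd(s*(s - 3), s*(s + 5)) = s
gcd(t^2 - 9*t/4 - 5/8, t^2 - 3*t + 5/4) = t - 5/2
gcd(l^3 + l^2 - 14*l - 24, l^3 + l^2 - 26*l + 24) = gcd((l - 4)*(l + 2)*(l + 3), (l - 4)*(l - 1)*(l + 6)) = l - 4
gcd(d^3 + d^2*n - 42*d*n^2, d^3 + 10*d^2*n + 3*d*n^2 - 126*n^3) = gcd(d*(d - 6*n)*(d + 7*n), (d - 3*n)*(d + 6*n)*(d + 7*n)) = d + 7*n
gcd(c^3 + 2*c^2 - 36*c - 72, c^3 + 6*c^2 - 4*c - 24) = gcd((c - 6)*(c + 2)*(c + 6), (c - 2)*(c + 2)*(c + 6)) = c^2 + 8*c + 12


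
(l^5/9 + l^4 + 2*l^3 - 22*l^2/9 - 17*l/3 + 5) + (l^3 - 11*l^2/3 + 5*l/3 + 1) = l^5/9 + l^4 + 3*l^3 - 55*l^2/9 - 4*l + 6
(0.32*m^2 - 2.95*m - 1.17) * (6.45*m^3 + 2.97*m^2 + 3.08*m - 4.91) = 2.064*m^5 - 18.0771*m^4 - 15.3224*m^3 - 14.1321*m^2 + 10.8809*m + 5.7447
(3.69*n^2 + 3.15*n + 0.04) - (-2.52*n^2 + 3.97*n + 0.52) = 6.21*n^2 - 0.82*n - 0.48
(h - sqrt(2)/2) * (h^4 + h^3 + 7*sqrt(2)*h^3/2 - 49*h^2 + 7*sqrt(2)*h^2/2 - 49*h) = h^5 + h^4 + 3*sqrt(2)*h^4 - 105*h^3/2 + 3*sqrt(2)*h^3 - 105*h^2/2 + 49*sqrt(2)*h^2/2 + 49*sqrt(2)*h/2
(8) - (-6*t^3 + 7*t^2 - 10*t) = 6*t^3 - 7*t^2 + 10*t + 8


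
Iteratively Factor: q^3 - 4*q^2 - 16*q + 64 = (q - 4)*(q^2 - 16) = (q - 4)^2*(q + 4)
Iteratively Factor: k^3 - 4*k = (k)*(k^2 - 4) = k*(k + 2)*(k - 2)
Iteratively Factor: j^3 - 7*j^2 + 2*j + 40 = (j + 2)*(j^2 - 9*j + 20) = (j - 5)*(j + 2)*(j - 4)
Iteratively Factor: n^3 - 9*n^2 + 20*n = (n - 5)*(n^2 - 4*n) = (n - 5)*(n - 4)*(n)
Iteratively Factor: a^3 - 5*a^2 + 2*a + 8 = (a - 4)*(a^2 - a - 2) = (a - 4)*(a + 1)*(a - 2)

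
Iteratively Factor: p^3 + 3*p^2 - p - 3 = (p + 3)*(p^2 - 1) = (p + 1)*(p + 3)*(p - 1)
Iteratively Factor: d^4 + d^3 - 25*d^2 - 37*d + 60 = (d + 4)*(d^3 - 3*d^2 - 13*d + 15) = (d + 3)*(d + 4)*(d^2 - 6*d + 5) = (d - 1)*(d + 3)*(d + 4)*(d - 5)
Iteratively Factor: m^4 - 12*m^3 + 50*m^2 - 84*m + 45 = (m - 1)*(m^3 - 11*m^2 + 39*m - 45) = (m - 5)*(m - 1)*(m^2 - 6*m + 9) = (m - 5)*(m - 3)*(m - 1)*(m - 3)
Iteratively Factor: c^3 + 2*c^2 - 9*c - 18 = (c - 3)*(c^2 + 5*c + 6) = (c - 3)*(c + 2)*(c + 3)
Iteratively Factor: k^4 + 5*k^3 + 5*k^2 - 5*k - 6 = (k + 2)*(k^3 + 3*k^2 - k - 3) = (k - 1)*(k + 2)*(k^2 + 4*k + 3) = (k - 1)*(k + 1)*(k + 2)*(k + 3)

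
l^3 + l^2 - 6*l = l*(l - 2)*(l + 3)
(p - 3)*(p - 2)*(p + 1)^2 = p^4 - 3*p^3 - 3*p^2 + 7*p + 6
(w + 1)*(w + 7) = w^2 + 8*w + 7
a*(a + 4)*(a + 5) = a^3 + 9*a^2 + 20*a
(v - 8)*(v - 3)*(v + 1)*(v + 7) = v^4 - 3*v^3 - 57*v^2 + 115*v + 168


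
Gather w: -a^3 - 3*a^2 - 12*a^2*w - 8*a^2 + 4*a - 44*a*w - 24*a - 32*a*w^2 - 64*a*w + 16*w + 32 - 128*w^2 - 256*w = -a^3 - 11*a^2 - 20*a + w^2*(-32*a - 128) + w*(-12*a^2 - 108*a - 240) + 32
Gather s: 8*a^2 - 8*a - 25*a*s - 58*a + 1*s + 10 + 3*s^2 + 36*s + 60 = 8*a^2 - 66*a + 3*s^2 + s*(37 - 25*a) + 70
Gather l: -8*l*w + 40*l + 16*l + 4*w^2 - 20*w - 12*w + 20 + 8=l*(56 - 8*w) + 4*w^2 - 32*w + 28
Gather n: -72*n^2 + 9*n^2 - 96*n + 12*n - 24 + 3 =-63*n^2 - 84*n - 21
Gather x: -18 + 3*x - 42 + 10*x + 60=13*x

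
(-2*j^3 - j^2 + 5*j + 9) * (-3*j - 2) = 6*j^4 + 7*j^3 - 13*j^2 - 37*j - 18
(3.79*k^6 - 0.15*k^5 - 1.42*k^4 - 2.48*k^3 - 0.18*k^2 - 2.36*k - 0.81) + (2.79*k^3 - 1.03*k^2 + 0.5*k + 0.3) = 3.79*k^6 - 0.15*k^5 - 1.42*k^4 + 0.31*k^3 - 1.21*k^2 - 1.86*k - 0.51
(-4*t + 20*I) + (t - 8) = -3*t - 8 + 20*I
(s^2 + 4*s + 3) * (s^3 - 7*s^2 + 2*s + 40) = s^5 - 3*s^4 - 23*s^3 + 27*s^2 + 166*s + 120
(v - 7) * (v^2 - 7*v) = v^3 - 14*v^2 + 49*v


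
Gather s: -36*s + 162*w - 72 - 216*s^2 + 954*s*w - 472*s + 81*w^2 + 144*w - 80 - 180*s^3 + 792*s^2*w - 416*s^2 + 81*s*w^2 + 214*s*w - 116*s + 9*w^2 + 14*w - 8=-180*s^3 + s^2*(792*w - 632) + s*(81*w^2 + 1168*w - 624) + 90*w^2 + 320*w - 160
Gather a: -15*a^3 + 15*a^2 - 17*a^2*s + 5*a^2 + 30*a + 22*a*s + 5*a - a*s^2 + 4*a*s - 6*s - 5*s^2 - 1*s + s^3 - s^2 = -15*a^3 + a^2*(20 - 17*s) + a*(-s^2 + 26*s + 35) + s^3 - 6*s^2 - 7*s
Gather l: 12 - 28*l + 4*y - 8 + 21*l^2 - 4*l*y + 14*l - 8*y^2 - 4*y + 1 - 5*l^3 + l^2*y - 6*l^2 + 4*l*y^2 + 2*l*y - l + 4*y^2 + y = -5*l^3 + l^2*(y + 15) + l*(4*y^2 - 2*y - 15) - 4*y^2 + y + 5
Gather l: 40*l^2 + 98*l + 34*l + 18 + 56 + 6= 40*l^2 + 132*l + 80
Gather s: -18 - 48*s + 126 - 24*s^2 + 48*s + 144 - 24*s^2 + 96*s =-48*s^2 + 96*s + 252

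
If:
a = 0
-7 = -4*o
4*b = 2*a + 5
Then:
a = 0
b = 5/4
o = 7/4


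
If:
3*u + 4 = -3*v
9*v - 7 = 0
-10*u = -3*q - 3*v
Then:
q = -211/27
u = -19/9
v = 7/9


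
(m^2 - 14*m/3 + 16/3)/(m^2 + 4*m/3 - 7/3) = (3*m^2 - 14*m + 16)/(3*m^2 + 4*m - 7)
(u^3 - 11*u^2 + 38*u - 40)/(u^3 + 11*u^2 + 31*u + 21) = (u^3 - 11*u^2 + 38*u - 40)/(u^3 + 11*u^2 + 31*u + 21)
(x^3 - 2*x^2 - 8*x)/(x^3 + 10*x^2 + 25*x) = (x^2 - 2*x - 8)/(x^2 + 10*x + 25)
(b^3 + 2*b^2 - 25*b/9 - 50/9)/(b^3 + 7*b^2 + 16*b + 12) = (b^2 - 25/9)/(b^2 + 5*b + 6)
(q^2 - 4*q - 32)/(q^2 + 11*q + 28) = (q - 8)/(q + 7)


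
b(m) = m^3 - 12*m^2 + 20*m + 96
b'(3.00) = -25.00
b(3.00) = 75.00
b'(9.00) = 47.00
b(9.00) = 33.00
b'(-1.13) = 50.95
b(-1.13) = 56.63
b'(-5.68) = 253.11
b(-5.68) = -588.00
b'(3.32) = -26.61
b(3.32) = 66.73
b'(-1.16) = 51.88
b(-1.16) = 55.09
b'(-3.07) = 121.95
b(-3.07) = -107.43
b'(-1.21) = 53.43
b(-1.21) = 52.46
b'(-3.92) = 160.18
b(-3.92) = -227.03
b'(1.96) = -15.52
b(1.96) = 96.63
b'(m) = 3*m^2 - 24*m + 20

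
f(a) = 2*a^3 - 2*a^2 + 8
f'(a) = 6*a^2 - 4*a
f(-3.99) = -150.88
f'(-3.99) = 111.48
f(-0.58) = 6.94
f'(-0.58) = 4.34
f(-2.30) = -26.91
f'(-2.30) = 40.94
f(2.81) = 36.58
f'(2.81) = 36.14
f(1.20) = 8.58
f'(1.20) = 3.84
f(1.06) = 8.13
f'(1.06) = 2.50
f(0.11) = 7.98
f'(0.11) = -0.37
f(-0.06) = 7.99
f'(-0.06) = 0.26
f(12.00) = 3176.00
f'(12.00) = 816.00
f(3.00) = 44.00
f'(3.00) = 42.00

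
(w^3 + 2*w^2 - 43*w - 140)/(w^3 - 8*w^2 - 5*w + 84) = (w^2 + 9*w + 20)/(w^2 - w - 12)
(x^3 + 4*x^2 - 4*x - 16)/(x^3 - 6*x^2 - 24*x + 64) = (x + 2)/(x - 8)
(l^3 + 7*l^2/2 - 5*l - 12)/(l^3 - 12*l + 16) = (l + 3/2)/(l - 2)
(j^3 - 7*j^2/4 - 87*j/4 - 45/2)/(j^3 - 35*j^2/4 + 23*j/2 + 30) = (j + 3)/(j - 4)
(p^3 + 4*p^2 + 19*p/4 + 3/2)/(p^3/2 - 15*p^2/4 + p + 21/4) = (4*p^3 + 16*p^2 + 19*p + 6)/(2*p^3 - 15*p^2 + 4*p + 21)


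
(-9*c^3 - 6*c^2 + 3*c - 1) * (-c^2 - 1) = 9*c^5 + 6*c^4 + 6*c^3 + 7*c^2 - 3*c + 1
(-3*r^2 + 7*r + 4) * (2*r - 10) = -6*r^3 + 44*r^2 - 62*r - 40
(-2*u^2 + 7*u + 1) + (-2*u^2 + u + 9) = -4*u^2 + 8*u + 10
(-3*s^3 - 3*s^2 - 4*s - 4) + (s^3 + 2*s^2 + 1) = -2*s^3 - s^2 - 4*s - 3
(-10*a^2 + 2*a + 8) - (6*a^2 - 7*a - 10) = -16*a^2 + 9*a + 18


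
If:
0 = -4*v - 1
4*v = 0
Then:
No Solution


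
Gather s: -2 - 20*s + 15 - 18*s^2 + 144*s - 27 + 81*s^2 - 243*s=63*s^2 - 119*s - 14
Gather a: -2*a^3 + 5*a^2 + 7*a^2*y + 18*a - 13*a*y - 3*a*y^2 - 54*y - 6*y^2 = -2*a^3 + a^2*(7*y + 5) + a*(-3*y^2 - 13*y + 18) - 6*y^2 - 54*y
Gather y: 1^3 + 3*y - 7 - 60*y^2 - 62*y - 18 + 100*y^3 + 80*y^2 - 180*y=100*y^3 + 20*y^2 - 239*y - 24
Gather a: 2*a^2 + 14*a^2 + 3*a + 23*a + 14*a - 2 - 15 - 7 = 16*a^2 + 40*a - 24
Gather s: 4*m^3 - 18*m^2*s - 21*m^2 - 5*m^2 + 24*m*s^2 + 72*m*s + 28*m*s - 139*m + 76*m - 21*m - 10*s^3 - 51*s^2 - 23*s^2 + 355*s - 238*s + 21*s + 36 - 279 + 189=4*m^3 - 26*m^2 - 84*m - 10*s^3 + s^2*(24*m - 74) + s*(-18*m^2 + 100*m + 138) - 54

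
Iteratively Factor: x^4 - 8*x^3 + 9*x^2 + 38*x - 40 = (x - 4)*(x^3 - 4*x^2 - 7*x + 10) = (x - 4)*(x + 2)*(x^2 - 6*x + 5) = (x - 5)*(x - 4)*(x + 2)*(x - 1)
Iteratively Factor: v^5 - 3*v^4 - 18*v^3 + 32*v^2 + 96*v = (v + 3)*(v^4 - 6*v^3 + 32*v) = (v - 4)*(v + 3)*(v^3 - 2*v^2 - 8*v) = v*(v - 4)*(v + 3)*(v^2 - 2*v - 8) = v*(v - 4)^2*(v + 3)*(v + 2)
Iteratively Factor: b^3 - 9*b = (b + 3)*(b^2 - 3*b) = (b - 3)*(b + 3)*(b)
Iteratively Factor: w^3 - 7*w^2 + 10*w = (w)*(w^2 - 7*w + 10) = w*(w - 2)*(w - 5)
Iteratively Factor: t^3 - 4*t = (t + 2)*(t^2 - 2*t) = (t - 2)*(t + 2)*(t)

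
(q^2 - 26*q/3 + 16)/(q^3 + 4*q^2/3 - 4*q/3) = (3*q^2 - 26*q + 48)/(q*(3*q^2 + 4*q - 4))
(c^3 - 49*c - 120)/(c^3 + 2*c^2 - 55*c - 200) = (c + 3)/(c + 5)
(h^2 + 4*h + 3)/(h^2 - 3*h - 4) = (h + 3)/(h - 4)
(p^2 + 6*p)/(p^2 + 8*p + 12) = p/(p + 2)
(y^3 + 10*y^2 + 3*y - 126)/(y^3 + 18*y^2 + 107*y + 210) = (y - 3)/(y + 5)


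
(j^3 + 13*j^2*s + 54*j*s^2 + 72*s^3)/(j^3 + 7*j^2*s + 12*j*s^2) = (j + 6*s)/j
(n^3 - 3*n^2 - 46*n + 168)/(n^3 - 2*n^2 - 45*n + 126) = (n - 4)/(n - 3)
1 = 1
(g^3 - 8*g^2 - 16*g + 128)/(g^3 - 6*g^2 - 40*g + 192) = (g + 4)/(g + 6)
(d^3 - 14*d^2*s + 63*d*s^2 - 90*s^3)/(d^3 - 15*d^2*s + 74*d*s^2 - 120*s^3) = (-d + 3*s)/(-d + 4*s)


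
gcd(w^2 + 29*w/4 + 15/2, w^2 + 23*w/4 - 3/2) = w + 6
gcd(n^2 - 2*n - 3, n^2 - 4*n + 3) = n - 3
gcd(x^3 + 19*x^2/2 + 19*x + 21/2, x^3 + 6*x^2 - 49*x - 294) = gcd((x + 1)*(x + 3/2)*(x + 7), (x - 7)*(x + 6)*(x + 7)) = x + 7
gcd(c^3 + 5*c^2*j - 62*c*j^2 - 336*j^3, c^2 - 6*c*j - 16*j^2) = c - 8*j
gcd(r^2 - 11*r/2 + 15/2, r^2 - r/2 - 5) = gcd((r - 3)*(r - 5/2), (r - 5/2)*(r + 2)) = r - 5/2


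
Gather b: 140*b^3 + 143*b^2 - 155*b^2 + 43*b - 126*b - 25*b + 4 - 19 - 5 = 140*b^3 - 12*b^2 - 108*b - 20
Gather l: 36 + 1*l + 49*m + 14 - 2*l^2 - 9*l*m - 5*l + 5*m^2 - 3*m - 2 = -2*l^2 + l*(-9*m - 4) + 5*m^2 + 46*m + 48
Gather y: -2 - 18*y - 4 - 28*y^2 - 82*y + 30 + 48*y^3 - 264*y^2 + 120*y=48*y^3 - 292*y^2 + 20*y + 24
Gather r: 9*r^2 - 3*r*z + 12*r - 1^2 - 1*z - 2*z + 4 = 9*r^2 + r*(12 - 3*z) - 3*z + 3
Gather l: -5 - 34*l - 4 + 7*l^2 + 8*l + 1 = 7*l^2 - 26*l - 8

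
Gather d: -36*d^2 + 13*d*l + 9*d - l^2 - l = -36*d^2 + d*(13*l + 9) - l^2 - l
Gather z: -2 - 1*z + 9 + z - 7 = 0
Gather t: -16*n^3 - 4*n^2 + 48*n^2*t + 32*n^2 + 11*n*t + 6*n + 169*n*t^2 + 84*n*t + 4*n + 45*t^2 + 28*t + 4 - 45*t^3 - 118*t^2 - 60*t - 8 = -16*n^3 + 28*n^2 + 10*n - 45*t^3 + t^2*(169*n - 73) + t*(48*n^2 + 95*n - 32) - 4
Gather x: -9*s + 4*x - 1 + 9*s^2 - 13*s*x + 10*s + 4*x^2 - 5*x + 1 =9*s^2 + s + 4*x^2 + x*(-13*s - 1)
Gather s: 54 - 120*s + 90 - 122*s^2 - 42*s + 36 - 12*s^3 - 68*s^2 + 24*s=-12*s^3 - 190*s^2 - 138*s + 180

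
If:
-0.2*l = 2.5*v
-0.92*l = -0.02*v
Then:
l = 0.00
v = 0.00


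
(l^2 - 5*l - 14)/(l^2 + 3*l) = (l^2 - 5*l - 14)/(l*(l + 3))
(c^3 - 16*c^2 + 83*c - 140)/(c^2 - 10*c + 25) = (c^2 - 11*c + 28)/(c - 5)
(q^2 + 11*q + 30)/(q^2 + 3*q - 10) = (q + 6)/(q - 2)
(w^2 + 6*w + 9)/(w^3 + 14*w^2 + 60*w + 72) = (w^2 + 6*w + 9)/(w^3 + 14*w^2 + 60*w + 72)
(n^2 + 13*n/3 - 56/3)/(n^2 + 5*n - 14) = (n - 8/3)/(n - 2)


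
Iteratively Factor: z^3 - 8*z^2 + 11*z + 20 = (z - 5)*(z^2 - 3*z - 4) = (z - 5)*(z + 1)*(z - 4)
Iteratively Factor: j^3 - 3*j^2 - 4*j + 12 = (j - 3)*(j^2 - 4) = (j - 3)*(j - 2)*(j + 2)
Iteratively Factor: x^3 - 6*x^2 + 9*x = (x - 3)*(x^2 - 3*x) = x*(x - 3)*(x - 3)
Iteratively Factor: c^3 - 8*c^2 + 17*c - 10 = (c - 1)*(c^2 - 7*c + 10) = (c - 5)*(c - 1)*(c - 2)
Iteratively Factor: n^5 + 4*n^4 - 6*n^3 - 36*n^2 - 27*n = (n + 3)*(n^4 + n^3 - 9*n^2 - 9*n) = n*(n + 3)*(n^3 + n^2 - 9*n - 9) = n*(n - 3)*(n + 3)*(n^2 + 4*n + 3) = n*(n - 3)*(n + 3)^2*(n + 1)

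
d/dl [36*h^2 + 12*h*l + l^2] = 12*h + 2*l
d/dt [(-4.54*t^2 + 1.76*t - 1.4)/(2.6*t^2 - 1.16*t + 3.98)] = (0.690399999999999*t^2 - 28.8584*t + 5.3808)/(6.76*t^4 - 6.032*t^3 + 22.0416*t^2 - 9.2336*t + 15.8404)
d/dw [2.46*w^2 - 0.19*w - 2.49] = 4.92*w - 0.19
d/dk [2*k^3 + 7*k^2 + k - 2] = 6*k^2 + 14*k + 1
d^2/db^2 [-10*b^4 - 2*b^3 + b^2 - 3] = -120*b^2 - 12*b + 2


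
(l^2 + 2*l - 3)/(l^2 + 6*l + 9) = (l - 1)/(l + 3)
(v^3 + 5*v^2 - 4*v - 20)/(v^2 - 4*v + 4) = (v^2 + 7*v + 10)/(v - 2)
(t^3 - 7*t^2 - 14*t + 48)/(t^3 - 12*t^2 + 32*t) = (t^2 + t - 6)/(t*(t - 4))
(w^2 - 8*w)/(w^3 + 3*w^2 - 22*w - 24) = w*(w - 8)/(w^3 + 3*w^2 - 22*w - 24)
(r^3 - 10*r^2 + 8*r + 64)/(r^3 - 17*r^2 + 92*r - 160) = (r + 2)/(r - 5)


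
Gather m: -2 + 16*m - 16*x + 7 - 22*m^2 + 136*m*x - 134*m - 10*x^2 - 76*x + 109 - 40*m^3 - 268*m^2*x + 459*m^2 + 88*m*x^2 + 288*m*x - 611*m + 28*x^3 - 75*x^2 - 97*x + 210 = -40*m^3 + m^2*(437 - 268*x) + m*(88*x^2 + 424*x - 729) + 28*x^3 - 85*x^2 - 189*x + 324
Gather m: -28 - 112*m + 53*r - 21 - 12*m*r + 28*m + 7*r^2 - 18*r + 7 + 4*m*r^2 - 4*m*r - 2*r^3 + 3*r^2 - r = m*(4*r^2 - 16*r - 84) - 2*r^3 + 10*r^2 + 34*r - 42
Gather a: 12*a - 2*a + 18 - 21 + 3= 10*a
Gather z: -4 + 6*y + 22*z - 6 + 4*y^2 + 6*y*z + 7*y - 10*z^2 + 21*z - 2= 4*y^2 + 13*y - 10*z^2 + z*(6*y + 43) - 12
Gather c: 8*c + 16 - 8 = 8*c + 8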